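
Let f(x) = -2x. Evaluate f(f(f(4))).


f(4) = -8
f(-8) = 16
f(16) = -32

-32


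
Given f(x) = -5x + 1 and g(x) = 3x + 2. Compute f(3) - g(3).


f(3) = -14
g(3) = 11
Difference = -25

-25


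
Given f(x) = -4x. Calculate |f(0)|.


f(0) = 0
|0| = 0

0


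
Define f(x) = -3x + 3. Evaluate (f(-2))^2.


f(-2) = 9
(9)^2 = 81

81


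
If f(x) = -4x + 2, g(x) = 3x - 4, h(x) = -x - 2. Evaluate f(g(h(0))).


42


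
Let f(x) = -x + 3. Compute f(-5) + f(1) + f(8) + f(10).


f(-5) = 8
f(1) = 2
f(8) = -5
f(10) = -7
Sum = -2

-2


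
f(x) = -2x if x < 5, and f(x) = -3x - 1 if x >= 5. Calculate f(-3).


6


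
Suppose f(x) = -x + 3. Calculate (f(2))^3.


f(2) = 1
(1)^3 = 1

1


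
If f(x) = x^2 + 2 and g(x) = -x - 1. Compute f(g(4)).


g(4) = -5
f(-5) = 1*(-5)^2 + 2 = 27

27


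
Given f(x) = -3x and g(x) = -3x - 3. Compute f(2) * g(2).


f(2) = -6
g(2) = -9
Product = 54

54


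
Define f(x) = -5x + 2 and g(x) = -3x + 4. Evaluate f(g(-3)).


g(-3) = 13
f(13) = -63

-63


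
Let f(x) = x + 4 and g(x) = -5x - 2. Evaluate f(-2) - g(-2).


f(-2) = 2
g(-2) = 8
Difference = -6

-6


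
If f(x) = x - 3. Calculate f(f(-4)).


f(-4) = -7
f(-7) = -10

-10


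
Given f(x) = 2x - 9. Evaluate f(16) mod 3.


f(16) = 23
23 mod 3 = 2

2


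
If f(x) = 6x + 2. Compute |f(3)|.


f(3) = 20
|20| = 20

20


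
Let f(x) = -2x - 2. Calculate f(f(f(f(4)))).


f(4) = -10
f(-10) = 18
f(18) = -38
f(-38) = 74

74


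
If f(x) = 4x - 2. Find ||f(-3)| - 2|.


f(-3) = -14
|-14| = 14
|14 - 2| = 12

12


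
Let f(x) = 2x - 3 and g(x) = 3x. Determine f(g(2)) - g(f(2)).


f(g(2)) = 9
g(f(2)) = 3
Difference = 6

6


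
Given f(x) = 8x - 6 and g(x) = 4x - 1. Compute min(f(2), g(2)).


f(2) = 10
g(2) = 7
min = 7

7


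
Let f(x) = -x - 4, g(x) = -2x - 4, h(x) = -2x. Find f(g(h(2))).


h(2) = -4
g(-4) = 4
f(4) = -8

-8


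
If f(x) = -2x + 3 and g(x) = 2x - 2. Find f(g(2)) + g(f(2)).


-5


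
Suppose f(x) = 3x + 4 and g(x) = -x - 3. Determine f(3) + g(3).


f(3) = 13
g(3) = -6
Sum = 7

7


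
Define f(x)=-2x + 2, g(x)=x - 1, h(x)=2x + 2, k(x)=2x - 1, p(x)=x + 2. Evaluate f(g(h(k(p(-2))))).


p(-2) = 0
k(0) = -1
h(-1) = 0
g(0) = -1
f(-1) = 4

4


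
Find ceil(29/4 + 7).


29/4 = 7.25
7.25 + 7 = 14.25
ceil(14.25) = 15

15


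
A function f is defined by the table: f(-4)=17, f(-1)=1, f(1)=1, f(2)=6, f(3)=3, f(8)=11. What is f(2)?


Reading from the table at x = 2

6


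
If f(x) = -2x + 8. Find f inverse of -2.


5


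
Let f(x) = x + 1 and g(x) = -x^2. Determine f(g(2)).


-3


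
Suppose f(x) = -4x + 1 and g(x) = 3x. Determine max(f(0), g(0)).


f(0) = 1
g(0) = 0
max = 1

1


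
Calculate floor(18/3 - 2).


18/3 = 6
6 - 2 = 4
floor(4) = 4

4


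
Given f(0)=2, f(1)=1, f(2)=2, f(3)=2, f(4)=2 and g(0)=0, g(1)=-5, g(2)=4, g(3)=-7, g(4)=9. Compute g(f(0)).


f(0) = 2
g(2) = 4

4


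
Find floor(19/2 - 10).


19/2 = 9.5
9.5 - 10 = -0.5
floor(-0.5) = -1

-1


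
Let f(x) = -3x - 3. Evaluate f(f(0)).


f(0) = -3
f(-3) = 6

6


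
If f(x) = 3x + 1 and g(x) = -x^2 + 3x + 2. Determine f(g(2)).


g(2) = 4
f(4) = 13

13


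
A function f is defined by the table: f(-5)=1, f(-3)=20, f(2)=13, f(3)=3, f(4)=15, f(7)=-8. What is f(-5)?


Reading from the table at x = -5

1


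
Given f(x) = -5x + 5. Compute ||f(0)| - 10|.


f(0) = 5
|5| = 5
|5 - 10| = 5

5


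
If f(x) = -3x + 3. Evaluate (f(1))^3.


f(1) = 0
(0)^3 = 0

0


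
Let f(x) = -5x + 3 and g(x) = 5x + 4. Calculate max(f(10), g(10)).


f(10) = -47
g(10) = 54
max = 54

54


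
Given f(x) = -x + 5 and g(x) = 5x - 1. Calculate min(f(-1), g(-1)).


f(-1) = 6
g(-1) = -6
min = -6

-6


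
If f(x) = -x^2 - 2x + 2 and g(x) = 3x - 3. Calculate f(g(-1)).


g(-1) = -6
f(-6) = (-1)*(-6)^2 - 2*(-6) + 2 = -22

-22


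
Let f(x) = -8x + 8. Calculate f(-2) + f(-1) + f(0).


f(-2) = 24
f(-1) = 16
f(0) = 8
Sum = 48

48


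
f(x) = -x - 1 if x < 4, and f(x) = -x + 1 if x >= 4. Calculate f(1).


1 satisfies x < 4
f(1) = -2

-2


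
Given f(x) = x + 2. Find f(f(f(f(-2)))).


f(-2) = 0
f(0) = 2
f(2) = 4
f(4) = 6

6


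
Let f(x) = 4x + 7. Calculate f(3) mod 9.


f(3) = 19
19 mod 9 = 1

1


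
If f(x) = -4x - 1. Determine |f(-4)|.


15


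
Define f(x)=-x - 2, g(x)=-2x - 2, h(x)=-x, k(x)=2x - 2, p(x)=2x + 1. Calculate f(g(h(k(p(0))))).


p(0) = 1
k(1) = 0
h(0) = 0
g(0) = -2
f(-2) = 0

0


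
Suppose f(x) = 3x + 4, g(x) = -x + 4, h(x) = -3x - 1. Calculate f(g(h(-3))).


h(-3) = 8
g(8) = -4
f(-4) = -8

-8


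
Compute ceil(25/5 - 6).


25/5 = 5
5 - 6 = -1
ceil(-1) = -1

-1


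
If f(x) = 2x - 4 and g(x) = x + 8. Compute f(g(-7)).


g(-7) = 1
f(1) = -2

-2


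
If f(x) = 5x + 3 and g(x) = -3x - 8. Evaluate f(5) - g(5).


f(5) = 28
g(5) = -23
Difference = 51

51


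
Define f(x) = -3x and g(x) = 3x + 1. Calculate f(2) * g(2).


f(2) = -6
g(2) = 7
Product = -42

-42


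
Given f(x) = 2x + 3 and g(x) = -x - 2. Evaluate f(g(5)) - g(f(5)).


f(g(5)) = -11
g(f(5)) = -15
Difference = 4

4


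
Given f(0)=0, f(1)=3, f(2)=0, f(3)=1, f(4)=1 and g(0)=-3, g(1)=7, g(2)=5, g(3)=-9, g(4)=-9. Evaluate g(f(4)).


f(4) = 1
g(1) = 7

7


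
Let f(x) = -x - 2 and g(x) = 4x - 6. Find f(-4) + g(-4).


f(-4) = 2
g(-4) = -22
Sum = -20

-20


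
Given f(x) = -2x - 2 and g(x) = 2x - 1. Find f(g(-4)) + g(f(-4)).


f(g(-4)) = 16
g(f(-4)) = 11
Sum = 27

27


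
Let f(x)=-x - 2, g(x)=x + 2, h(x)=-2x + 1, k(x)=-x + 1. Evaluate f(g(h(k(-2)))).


k(-2) = 3
h(3) = -5
g(-5) = -3
f(-3) = 1

1


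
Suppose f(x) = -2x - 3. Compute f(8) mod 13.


f(8) = -19
-19 mod 13 = 7

7


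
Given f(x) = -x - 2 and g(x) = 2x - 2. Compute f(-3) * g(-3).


f(-3) = 1
g(-3) = -8
Product = -8

-8


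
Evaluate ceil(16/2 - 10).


16/2 = 8
8 - 10 = -2
ceil(-2) = -2

-2


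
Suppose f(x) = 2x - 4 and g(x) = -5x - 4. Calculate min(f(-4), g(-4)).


f(-4) = -12
g(-4) = 16
min = -12

-12


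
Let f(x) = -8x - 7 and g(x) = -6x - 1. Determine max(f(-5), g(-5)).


f(-5) = 33
g(-5) = 29
max = 33

33


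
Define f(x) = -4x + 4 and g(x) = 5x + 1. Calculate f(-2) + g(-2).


f(-2) = 12
g(-2) = -9
Sum = 3

3


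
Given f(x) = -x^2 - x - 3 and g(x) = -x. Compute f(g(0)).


g(0) = 0
f(0) = (-1)*(0)^2 - 1*(0) - 3 = -3

-3


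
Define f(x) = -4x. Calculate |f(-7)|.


f(-7) = 28
|28| = 28

28


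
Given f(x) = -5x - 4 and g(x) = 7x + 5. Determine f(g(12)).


g(12) = 89
f(89) = -449

-449


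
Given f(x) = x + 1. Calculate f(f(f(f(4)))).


f(4) = 5
f(5) = 6
f(6) = 7
f(7) = 8

8


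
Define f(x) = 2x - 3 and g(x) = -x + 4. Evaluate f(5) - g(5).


f(5) = 7
g(5) = -1
Difference = 8

8


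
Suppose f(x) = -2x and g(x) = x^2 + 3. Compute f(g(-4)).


g(-4) = 19
f(19) = -38

-38


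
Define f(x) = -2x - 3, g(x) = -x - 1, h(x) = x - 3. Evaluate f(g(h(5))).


h(5) = 2
g(2) = -3
f(-3) = 3

3


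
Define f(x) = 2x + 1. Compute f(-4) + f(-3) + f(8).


f(-4) = -7
f(-3) = -5
f(8) = 17
Sum = 5

5


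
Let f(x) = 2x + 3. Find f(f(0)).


f(0) = 3
f(3) = 9

9


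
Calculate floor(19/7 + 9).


19/7 = 2.7143
2.7143 + 9 = 11.7143
floor(11.7143) = 11

11


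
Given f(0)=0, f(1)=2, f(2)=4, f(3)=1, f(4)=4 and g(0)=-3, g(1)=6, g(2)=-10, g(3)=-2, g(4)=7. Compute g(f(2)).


f(2) = 4
g(4) = 7

7


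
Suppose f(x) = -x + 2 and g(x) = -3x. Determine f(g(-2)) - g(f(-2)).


8


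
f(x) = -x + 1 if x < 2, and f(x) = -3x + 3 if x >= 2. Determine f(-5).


-5 satisfies x < 2
f(-5) = 6

6


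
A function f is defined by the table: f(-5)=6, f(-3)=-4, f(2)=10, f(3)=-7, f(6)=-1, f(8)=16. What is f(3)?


Reading from the table at x = 3

-7


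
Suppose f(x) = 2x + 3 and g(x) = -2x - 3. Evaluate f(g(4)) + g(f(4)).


f(g(4)) = -19
g(f(4)) = -25
Sum = -44

-44


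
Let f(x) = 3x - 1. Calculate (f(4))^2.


f(4) = 11
(11)^2 = 121

121


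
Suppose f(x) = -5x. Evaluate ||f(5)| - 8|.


f(5) = -25
|-25| = 25
|25 - 8| = 17

17


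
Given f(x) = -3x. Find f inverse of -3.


Solve -3x = -3
x = (-3) / (-3) = 1

1


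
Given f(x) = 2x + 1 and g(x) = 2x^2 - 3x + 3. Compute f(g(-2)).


g(-2) = 17
f(17) = 35

35


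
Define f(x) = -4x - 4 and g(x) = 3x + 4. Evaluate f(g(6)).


-92


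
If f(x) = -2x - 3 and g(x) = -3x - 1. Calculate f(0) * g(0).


f(0) = -3
g(0) = -1
Product = 3

3


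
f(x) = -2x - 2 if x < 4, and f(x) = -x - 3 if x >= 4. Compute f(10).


10 satisfies x >= 4
f(10) = -13

-13


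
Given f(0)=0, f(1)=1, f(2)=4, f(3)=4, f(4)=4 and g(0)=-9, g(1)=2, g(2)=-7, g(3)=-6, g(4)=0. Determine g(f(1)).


f(1) = 1
g(1) = 2

2


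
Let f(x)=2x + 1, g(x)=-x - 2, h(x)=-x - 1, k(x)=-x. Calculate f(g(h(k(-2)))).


3


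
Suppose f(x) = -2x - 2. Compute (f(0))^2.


f(0) = -2
(-2)^2 = 4

4


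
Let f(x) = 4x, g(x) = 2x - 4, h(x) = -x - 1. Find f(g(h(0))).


h(0) = -1
g(-1) = -6
f(-6) = -24

-24


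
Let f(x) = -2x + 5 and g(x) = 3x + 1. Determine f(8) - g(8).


f(8) = -11
g(8) = 25
Difference = -36

-36


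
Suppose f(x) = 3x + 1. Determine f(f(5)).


f(5) = 16
f(16) = 49

49


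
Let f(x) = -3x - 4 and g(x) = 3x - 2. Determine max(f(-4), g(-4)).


f(-4) = 8
g(-4) = -14
max = 8

8


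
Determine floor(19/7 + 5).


19/7 = 2.7143
2.7143 + 5 = 7.7143
floor(7.7143) = 7

7


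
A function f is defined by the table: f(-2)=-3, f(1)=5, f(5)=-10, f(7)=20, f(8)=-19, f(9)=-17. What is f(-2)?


Reading from the table at x = -2

-3


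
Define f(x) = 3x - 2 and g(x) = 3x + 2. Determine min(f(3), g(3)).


f(3) = 7
g(3) = 11
min = 7

7


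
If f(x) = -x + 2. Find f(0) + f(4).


f(0) = 2
f(4) = -2
Sum = 0

0


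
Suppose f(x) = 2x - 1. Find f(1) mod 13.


f(1) = 1
1 mod 13 = 1

1


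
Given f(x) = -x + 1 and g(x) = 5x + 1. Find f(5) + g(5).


f(5) = -4
g(5) = 26
Sum = 22

22


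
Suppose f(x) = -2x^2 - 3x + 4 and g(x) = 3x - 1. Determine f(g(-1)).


g(-1) = -4
f(-4) = (-2)*(-4)^2 - 3*(-4) + 4 = -16

-16


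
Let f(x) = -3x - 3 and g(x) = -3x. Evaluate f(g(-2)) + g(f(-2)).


f(g(-2)) = -21
g(f(-2)) = -9
Sum = -30

-30


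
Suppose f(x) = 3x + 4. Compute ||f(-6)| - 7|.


f(-6) = -14
|-14| = 14
|14 - 7| = 7

7


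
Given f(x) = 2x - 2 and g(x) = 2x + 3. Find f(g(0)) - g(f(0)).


f(g(0)) = 4
g(f(0)) = -1
Difference = 5

5


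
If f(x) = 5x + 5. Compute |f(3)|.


f(3) = 20
|20| = 20

20


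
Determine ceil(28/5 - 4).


28/5 = 5.6
5.6 - 4 = 1.6
ceil(1.6) = 2

2


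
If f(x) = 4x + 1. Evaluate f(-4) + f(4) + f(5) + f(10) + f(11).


f(-4) = -15
f(4) = 17
f(5) = 21
f(10) = 41
f(11) = 45
Sum = 109

109


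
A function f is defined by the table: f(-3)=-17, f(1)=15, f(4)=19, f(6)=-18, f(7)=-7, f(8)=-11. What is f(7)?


-7


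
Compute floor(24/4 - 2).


24/4 = 6
6 - 2 = 4
floor(4) = 4

4


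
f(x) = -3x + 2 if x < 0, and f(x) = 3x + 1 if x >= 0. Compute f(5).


16


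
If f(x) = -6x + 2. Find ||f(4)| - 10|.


f(4) = -22
|-22| = 22
|22 - 10| = 12

12


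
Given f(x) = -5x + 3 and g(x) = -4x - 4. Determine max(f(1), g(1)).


f(1) = -2
g(1) = -8
max = -2

-2


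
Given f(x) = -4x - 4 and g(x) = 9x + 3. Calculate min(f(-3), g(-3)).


f(-3) = 8
g(-3) = -24
min = -24

-24


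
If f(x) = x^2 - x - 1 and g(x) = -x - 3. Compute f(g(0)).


g(0) = -3
f(-3) = 1*(-3)^2 - 1*(-3) - 1 = 11

11


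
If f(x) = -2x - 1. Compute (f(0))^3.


f(0) = -1
(-1)^3 = -1

-1


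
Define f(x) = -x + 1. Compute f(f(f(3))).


f(3) = -2
f(-2) = 3
f(3) = -2

-2


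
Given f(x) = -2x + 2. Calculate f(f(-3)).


f(-3) = 8
f(8) = -14

-14


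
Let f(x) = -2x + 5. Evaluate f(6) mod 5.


f(6) = -7
-7 mod 5 = 3

3


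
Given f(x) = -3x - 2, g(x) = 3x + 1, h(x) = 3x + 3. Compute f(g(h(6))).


h(6) = 21
g(21) = 64
f(64) = -194

-194


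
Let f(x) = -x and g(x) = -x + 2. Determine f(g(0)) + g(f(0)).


f(g(0)) = -2
g(f(0)) = 2
Sum = 0

0


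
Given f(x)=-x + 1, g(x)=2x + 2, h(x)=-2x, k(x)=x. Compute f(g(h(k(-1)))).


k(-1) = -1
h(-1) = 2
g(2) = 6
f(6) = -5

-5


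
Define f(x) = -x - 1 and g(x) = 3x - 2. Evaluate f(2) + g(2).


f(2) = -3
g(2) = 4
Sum = 1

1


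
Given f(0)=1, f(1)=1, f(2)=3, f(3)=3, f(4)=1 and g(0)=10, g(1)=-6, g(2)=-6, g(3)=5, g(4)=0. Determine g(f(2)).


f(2) = 3
g(3) = 5

5


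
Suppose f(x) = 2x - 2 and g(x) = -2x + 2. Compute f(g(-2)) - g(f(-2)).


f(g(-2)) = 10
g(f(-2)) = 14
Difference = -4

-4


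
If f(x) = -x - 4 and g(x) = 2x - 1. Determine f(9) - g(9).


f(9) = -13
g(9) = 17
Difference = -30

-30


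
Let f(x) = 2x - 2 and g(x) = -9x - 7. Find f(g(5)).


-106


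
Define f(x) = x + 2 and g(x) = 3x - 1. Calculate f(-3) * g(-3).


10


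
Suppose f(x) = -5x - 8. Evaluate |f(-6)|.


f(-6) = 22
|22| = 22

22


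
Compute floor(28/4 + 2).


28/4 = 7
7 + 2 = 9
floor(9) = 9

9


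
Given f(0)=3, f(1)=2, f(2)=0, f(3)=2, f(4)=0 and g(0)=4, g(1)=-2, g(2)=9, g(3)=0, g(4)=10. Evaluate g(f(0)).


f(0) = 3
g(3) = 0

0


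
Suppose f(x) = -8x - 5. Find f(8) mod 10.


1


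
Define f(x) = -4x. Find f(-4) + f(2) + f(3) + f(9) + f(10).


f(-4) = 16
f(2) = -8
f(3) = -12
f(9) = -36
f(10) = -40
Sum = -80

-80


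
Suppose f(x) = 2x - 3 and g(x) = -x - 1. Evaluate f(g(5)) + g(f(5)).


f(g(5)) = -15
g(f(5)) = -8
Sum = -23

-23


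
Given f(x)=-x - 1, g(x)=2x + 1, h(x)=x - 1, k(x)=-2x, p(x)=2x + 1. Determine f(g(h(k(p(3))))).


28


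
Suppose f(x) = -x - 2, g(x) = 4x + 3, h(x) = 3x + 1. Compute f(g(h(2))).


h(2) = 7
g(7) = 31
f(31) = -33

-33


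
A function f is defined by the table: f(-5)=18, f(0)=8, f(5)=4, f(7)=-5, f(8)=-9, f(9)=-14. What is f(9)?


Reading from the table at x = 9

-14


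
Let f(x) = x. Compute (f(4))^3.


f(4) = 4
(4)^3 = 64

64


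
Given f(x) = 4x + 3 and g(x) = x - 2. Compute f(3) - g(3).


f(3) = 15
g(3) = 1
Difference = 14

14


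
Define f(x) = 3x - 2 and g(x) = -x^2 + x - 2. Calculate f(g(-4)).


g(-4) = -22
f(-22) = -68

-68


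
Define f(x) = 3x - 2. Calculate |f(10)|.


f(10) = 28
|28| = 28

28


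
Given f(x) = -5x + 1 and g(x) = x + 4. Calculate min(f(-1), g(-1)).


f(-1) = 6
g(-1) = 3
min = 3

3


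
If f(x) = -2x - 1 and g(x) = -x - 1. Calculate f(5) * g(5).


66


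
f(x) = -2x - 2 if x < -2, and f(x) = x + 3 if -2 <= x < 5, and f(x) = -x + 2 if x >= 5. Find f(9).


9 satisfies x >= 5
f(9) = -7

-7


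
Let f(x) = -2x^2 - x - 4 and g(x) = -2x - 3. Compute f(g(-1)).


g(-1) = -1
f(-1) = (-2)*(-1)^2 - 1*(-1) - 4 = -5

-5


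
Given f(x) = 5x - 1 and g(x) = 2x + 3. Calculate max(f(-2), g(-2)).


f(-2) = -11
g(-2) = -1
max = -1

-1


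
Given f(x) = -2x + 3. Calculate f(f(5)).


f(5) = -7
f(-7) = 17

17


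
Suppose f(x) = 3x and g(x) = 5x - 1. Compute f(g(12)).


g(12) = 59
f(59) = 177

177


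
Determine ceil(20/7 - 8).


20/7 = 2.8571
2.8571 - 8 = -5.1429
ceil(-5.1429) = -5

-5


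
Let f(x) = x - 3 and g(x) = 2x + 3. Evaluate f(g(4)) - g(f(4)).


f(g(4)) = 8
g(f(4)) = 5
Difference = 3

3


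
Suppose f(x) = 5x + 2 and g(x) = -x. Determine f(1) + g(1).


6


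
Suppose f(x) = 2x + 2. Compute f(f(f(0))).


f(0) = 2
f(2) = 6
f(6) = 14

14


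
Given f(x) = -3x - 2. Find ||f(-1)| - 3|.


f(-1) = 1
|1| = 1
|1 - 3| = 2

2


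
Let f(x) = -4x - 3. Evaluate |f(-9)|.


f(-9) = 33
|33| = 33

33


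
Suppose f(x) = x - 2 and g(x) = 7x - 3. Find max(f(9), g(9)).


f(9) = 7
g(9) = 60
max = 60

60


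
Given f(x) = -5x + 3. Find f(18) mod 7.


f(18) = -87
-87 mod 7 = 4

4


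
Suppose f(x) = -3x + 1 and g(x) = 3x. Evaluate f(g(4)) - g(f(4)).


-2


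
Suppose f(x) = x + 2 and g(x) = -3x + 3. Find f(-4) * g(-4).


f(-4) = -2
g(-4) = 15
Product = -30

-30


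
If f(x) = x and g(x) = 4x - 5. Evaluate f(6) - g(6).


f(6) = 6
g(6) = 19
Difference = -13

-13


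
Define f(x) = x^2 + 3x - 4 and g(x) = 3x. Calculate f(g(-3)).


g(-3) = -9
f(-9) = 1*(-9)^2 + 3*(-9) - 4 = 50

50


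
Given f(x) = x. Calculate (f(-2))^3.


f(-2) = -2
(-2)^3 = -8

-8


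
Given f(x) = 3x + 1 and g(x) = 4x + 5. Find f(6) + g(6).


f(6) = 19
g(6) = 29
Sum = 48

48


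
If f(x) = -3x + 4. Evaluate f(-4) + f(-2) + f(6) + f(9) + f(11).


-40


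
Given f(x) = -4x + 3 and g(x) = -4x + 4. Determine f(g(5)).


g(5) = -16
f(-16) = 67

67


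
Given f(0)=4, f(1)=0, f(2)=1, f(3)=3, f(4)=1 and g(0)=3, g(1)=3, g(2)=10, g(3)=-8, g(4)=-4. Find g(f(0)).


f(0) = 4
g(4) = -4

-4


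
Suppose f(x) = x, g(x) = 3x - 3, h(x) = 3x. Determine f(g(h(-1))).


h(-1) = -3
g(-3) = -12
f(-12) = -12

-12


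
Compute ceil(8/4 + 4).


8/4 = 2
2 + 4 = 6
ceil(6) = 6

6


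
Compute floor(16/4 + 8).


16/4 = 4
4 + 8 = 12
floor(12) = 12

12


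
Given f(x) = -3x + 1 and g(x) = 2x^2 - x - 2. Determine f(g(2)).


-11


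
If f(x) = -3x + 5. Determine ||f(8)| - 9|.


f(8) = -19
|-19| = 19
|19 - 9| = 10

10


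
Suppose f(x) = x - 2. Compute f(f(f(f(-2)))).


f(-2) = -4
f(-4) = -6
f(-6) = -8
f(-8) = -10

-10


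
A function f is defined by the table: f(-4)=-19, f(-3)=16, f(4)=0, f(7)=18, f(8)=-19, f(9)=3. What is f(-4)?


-19


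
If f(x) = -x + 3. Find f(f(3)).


f(3) = 0
f(0) = 3

3


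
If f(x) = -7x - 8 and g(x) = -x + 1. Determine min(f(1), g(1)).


f(1) = -15
g(1) = 0
min = -15

-15


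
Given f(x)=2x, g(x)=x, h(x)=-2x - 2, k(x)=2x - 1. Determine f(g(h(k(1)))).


-8


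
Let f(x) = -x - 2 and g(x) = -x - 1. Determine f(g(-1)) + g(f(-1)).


-2


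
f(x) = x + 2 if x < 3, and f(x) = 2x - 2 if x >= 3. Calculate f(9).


16


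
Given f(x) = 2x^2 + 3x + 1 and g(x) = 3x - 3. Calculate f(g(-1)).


55


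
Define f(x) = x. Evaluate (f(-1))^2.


f(-1) = -1
(-1)^2 = 1

1


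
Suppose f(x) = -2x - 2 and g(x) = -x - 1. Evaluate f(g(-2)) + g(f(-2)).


-7


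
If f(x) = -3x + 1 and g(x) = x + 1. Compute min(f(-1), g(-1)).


f(-1) = 4
g(-1) = 0
min = 0

0


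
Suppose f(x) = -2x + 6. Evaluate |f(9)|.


f(9) = -12
|-12| = 12

12


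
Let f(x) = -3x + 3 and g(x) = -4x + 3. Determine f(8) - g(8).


f(8) = -21
g(8) = -29
Difference = 8

8


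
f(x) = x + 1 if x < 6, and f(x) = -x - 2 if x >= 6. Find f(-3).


-2


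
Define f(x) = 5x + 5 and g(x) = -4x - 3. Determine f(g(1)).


g(1) = -7
f(-7) = -30

-30


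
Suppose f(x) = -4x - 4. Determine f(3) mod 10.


4


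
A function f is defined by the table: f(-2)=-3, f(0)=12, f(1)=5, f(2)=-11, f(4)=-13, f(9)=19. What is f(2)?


Reading from the table at x = 2

-11


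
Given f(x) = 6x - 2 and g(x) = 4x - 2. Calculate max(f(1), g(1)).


4


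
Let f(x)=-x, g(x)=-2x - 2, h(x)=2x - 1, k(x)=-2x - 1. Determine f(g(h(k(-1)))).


k(-1) = 1
h(1) = 1
g(1) = -4
f(-4) = 4

4


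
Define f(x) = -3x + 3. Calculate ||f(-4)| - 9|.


f(-4) = 15
|15| = 15
|15 - 9| = 6

6


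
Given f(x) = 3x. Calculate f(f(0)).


f(0) = 0
f(0) = 0

0


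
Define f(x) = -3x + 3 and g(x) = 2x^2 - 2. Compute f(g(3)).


g(3) = 16
f(16) = -45

-45


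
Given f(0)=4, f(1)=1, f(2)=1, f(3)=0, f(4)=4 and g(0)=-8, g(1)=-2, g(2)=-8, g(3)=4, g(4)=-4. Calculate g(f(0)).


f(0) = 4
g(4) = -4

-4


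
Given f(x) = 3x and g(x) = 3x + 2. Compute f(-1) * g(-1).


f(-1) = -3
g(-1) = -1
Product = 3

3


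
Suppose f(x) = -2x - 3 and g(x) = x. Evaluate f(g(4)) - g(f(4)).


f(g(4)) = -11
g(f(4)) = -11
Difference = 0

0


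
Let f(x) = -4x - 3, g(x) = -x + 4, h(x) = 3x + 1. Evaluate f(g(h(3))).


h(3) = 10
g(10) = -6
f(-6) = 21

21


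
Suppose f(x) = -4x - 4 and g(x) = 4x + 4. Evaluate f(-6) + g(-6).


f(-6) = 20
g(-6) = -20
Sum = 0

0


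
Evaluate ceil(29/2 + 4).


29/2 = 14.5
14.5 + 4 = 18.5
ceil(18.5) = 19

19


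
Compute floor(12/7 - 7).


12/7 = 1.7143
1.7143 - 7 = -5.2857
floor(-5.2857) = -6

-6


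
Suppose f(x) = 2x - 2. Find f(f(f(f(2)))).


f(2) = 2
f(2) = 2
f(2) = 2
f(2) = 2

2


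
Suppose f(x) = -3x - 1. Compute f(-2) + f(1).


f(-2) = 5
f(1) = -4
Sum = 1

1


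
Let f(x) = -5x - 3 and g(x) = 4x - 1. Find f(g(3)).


g(3) = 11
f(11) = -58

-58


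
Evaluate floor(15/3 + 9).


15/3 = 5
5 + 9 = 14
floor(14) = 14

14


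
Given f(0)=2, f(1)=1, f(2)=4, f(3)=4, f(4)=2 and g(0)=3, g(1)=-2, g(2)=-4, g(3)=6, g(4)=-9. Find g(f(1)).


f(1) = 1
g(1) = -2

-2


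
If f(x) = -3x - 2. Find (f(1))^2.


25


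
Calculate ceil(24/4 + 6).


24/4 = 6
6 + 6 = 12
ceil(12) = 12

12


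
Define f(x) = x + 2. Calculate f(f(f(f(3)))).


11


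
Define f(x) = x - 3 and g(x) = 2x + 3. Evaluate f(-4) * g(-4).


f(-4) = -7
g(-4) = -5
Product = 35

35


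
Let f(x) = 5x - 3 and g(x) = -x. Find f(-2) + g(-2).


f(-2) = -13
g(-2) = 2
Sum = -11

-11


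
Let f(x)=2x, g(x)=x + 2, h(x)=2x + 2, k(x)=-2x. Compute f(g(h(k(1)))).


0


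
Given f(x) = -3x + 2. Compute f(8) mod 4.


f(8) = -22
-22 mod 4 = 2

2


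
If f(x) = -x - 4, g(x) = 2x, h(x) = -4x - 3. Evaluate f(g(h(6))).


h(6) = -27
g(-27) = -54
f(-54) = 50

50


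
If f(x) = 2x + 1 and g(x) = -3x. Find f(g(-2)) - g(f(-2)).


f(g(-2)) = 13
g(f(-2)) = 9
Difference = 4

4


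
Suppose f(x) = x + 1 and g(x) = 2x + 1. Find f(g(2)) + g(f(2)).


f(g(2)) = 6
g(f(2)) = 7
Sum = 13

13


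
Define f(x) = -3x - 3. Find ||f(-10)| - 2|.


25


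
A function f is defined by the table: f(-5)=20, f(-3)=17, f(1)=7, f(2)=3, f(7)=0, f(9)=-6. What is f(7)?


Reading from the table at x = 7

0


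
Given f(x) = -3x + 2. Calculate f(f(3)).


f(3) = -7
f(-7) = 23

23


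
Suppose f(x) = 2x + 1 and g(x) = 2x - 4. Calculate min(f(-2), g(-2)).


f(-2) = -3
g(-2) = -8
min = -8

-8


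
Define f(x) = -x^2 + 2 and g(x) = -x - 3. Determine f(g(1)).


g(1) = -4
f(-4) = (-1)*(-4)^2 + 2 = -14

-14


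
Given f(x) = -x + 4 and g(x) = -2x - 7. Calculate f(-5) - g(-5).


f(-5) = 9
g(-5) = 3
Difference = 6

6


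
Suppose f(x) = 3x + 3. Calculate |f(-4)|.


f(-4) = -9
|-9| = 9

9


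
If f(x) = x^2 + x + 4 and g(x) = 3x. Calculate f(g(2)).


g(2) = 6
f(6) = 1*(6)^2 + 1*(6) + 4 = 46

46


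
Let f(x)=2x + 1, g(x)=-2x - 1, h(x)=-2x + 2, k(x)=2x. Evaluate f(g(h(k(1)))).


k(1) = 2
h(2) = -2
g(-2) = 3
f(3) = 7

7


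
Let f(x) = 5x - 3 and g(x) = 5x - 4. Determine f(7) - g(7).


f(7) = 32
g(7) = 31
Difference = 1

1


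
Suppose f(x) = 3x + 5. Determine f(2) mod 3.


f(2) = 11
11 mod 3 = 2

2


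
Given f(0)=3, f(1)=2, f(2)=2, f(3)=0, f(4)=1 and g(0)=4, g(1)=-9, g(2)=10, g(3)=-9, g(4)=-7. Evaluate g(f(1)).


f(1) = 2
g(2) = 10

10


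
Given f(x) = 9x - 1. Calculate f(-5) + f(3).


f(-5) = -46
f(3) = 26
Sum = -20

-20


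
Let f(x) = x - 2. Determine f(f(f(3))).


f(3) = 1
f(1) = -1
f(-1) = -3

-3


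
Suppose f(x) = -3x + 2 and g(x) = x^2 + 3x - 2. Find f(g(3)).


g(3) = 16
f(16) = -46

-46


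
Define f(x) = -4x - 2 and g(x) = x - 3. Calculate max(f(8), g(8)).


f(8) = -34
g(8) = 5
max = 5

5


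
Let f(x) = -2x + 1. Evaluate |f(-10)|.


f(-10) = 21
|21| = 21

21


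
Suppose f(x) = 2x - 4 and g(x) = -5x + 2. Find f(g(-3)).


g(-3) = 17
f(17) = 30

30


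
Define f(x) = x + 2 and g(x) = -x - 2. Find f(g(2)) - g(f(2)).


f(g(2)) = -2
g(f(2)) = -6
Difference = 4

4


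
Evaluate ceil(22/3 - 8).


22/3 = 7.3333
7.3333 - 8 = -0.6667
ceil(-0.6667) = 0

0


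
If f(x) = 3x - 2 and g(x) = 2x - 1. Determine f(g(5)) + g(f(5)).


50


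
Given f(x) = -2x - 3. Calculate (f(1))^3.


f(1) = -5
(-5)^3 = -125

-125


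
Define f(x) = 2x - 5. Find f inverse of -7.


Solve 2x - 5 = -7
x = (-7 + 5) / 2 = -1

-1


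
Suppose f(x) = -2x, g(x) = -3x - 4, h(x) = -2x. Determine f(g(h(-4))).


h(-4) = 8
g(8) = -28
f(-28) = 56

56


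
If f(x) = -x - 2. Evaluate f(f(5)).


f(5) = -7
f(-7) = 5

5


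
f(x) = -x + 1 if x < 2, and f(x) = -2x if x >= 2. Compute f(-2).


-2 satisfies x < 2
f(-2) = 3

3


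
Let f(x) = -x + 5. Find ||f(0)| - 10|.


f(0) = 5
|5| = 5
|5 - 10| = 5

5


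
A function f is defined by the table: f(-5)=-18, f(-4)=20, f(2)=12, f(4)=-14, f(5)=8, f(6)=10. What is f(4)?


Reading from the table at x = 4

-14


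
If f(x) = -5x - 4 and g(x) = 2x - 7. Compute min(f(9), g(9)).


f(9) = -49
g(9) = 11
min = -49

-49


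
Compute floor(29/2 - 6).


29/2 = 14.5
14.5 - 6 = 8.5
floor(8.5) = 8

8


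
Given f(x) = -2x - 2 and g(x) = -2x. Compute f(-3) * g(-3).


f(-3) = 4
g(-3) = 6
Product = 24

24


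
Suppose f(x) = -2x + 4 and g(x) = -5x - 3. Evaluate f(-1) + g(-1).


8


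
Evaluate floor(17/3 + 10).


15


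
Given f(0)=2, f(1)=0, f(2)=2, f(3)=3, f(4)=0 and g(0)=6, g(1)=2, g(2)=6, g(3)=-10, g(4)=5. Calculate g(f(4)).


f(4) = 0
g(0) = 6

6


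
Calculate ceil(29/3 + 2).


29/3 = 9.6667
9.6667 + 2 = 11.6667
ceil(11.6667) = 12

12


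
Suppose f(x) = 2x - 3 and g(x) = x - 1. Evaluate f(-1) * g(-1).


f(-1) = -5
g(-1) = -2
Product = 10

10


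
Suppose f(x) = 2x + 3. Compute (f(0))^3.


f(0) = 3
(3)^3 = 27

27


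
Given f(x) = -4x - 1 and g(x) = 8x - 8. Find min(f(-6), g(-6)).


f(-6) = 23
g(-6) = -56
min = -56

-56


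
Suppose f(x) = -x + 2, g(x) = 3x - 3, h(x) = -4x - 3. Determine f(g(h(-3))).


-22


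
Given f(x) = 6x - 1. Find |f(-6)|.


f(-6) = -37
|-37| = 37

37


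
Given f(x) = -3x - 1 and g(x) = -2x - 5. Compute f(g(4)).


g(4) = -13
f(-13) = 38

38


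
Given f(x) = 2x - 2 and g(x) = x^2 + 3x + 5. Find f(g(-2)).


g(-2) = 3
f(3) = 4

4


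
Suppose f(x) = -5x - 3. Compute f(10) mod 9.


f(10) = -53
-53 mod 9 = 1

1


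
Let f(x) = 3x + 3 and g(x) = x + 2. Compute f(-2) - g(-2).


-3


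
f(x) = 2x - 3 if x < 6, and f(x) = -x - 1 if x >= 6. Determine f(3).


3 satisfies x < 6
f(3) = 3

3


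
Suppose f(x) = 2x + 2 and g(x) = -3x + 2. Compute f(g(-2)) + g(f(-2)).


f(g(-2)) = 18
g(f(-2)) = 8
Sum = 26

26


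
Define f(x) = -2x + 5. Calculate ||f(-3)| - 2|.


f(-3) = 11
|11| = 11
|11 - 2| = 9

9


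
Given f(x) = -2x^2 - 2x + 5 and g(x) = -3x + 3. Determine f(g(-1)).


g(-1) = 6
f(6) = (-2)*(6)^2 - 2*(6) + 5 = -79

-79


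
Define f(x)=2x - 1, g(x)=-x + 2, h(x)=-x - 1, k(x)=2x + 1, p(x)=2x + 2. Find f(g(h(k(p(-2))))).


p(-2) = -2
k(-2) = -3
h(-3) = 2
g(2) = 0
f(0) = -1

-1


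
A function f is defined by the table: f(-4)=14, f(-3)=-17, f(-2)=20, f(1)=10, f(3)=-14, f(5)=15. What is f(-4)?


Reading from the table at x = -4

14


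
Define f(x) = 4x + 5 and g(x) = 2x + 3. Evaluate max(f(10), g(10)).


f(10) = 45
g(10) = 23
max = 45

45


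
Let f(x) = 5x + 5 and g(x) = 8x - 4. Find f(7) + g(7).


92


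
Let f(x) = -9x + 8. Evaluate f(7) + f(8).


-119


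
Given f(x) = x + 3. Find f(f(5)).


11


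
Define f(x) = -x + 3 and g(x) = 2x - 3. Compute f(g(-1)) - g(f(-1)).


f(g(-1)) = 8
g(f(-1)) = 5
Difference = 3

3


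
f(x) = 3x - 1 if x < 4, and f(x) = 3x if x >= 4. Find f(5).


15


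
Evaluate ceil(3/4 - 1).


3/4 = 0.75
0.75 - 1 = -0.25
ceil(-0.25) = 0

0


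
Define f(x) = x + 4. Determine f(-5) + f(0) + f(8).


f(-5) = -1
f(0) = 4
f(8) = 12
Sum = 15

15


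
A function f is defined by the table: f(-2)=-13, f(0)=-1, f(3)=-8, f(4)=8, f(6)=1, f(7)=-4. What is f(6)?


Reading from the table at x = 6

1


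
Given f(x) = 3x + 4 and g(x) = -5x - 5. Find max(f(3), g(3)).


f(3) = 13
g(3) = -20
max = 13

13


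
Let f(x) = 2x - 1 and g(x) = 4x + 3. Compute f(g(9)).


77


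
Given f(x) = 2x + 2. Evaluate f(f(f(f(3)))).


78


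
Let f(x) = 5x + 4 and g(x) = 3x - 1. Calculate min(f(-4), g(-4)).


f(-4) = -16
g(-4) = -13
min = -16

-16


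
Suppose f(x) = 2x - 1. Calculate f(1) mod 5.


f(1) = 1
1 mod 5 = 1

1


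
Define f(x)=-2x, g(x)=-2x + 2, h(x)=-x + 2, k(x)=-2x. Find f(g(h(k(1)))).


k(1) = -2
h(-2) = 4
g(4) = -6
f(-6) = 12

12


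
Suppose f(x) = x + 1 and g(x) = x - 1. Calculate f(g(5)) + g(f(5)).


f(g(5)) = 5
g(f(5)) = 5
Sum = 10

10


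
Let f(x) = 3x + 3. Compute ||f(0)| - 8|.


f(0) = 3
|3| = 3
|3 - 8| = 5

5


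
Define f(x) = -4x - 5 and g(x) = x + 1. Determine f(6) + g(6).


-22


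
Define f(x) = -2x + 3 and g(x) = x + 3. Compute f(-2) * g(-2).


f(-2) = 7
g(-2) = 1
Product = 7

7


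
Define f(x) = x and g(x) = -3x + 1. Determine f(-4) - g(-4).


-17


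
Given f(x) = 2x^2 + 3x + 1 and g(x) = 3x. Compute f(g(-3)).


g(-3) = -9
f(-9) = 2*(-9)^2 + 3*(-9) + 1 = 136

136


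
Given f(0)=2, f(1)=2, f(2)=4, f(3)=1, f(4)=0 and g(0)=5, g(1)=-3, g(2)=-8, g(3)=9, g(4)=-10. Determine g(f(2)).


f(2) = 4
g(4) = -10

-10


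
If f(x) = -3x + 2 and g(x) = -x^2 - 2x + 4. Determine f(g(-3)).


g(-3) = 1
f(1) = -1

-1


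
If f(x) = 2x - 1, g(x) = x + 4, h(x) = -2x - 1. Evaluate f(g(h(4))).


h(4) = -9
g(-9) = -5
f(-5) = -11

-11


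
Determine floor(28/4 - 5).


28/4 = 7
7 - 5 = 2
floor(2) = 2

2


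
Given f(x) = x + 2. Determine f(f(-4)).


f(-4) = -2
f(-2) = 0

0


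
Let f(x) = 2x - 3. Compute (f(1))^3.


f(1) = -1
(-1)^3 = -1

-1


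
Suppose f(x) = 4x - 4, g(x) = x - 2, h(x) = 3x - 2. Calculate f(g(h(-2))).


h(-2) = -8
g(-8) = -10
f(-10) = -44

-44


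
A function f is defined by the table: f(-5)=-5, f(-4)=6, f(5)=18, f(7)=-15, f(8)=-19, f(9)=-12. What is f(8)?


-19


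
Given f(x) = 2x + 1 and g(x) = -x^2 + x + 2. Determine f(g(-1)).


g(-1) = 0
f(0) = 1

1


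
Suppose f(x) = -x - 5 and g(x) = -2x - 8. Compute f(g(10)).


23


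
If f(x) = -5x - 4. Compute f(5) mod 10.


f(5) = -29
-29 mod 10 = 1

1


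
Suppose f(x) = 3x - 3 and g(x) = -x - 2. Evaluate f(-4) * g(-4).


f(-4) = -15
g(-4) = 2
Product = -30

-30


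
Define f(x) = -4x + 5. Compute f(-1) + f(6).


-10


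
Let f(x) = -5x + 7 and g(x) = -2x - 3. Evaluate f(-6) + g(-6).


f(-6) = 37
g(-6) = 9
Sum = 46

46


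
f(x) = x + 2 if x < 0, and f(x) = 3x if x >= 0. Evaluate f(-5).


-3


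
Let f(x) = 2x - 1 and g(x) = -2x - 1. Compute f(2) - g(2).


f(2) = 3
g(2) = -5
Difference = 8

8


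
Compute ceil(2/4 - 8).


2/4 = 0.5
0.5 - 8 = -7.5
ceil(-7.5) = -7

-7


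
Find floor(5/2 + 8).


5/2 = 2.5
2.5 + 8 = 10.5
floor(10.5) = 10

10


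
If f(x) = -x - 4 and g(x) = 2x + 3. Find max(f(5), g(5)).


f(5) = -9
g(5) = 13
max = 13

13


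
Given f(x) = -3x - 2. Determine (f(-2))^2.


16


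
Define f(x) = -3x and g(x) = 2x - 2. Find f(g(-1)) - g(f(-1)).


f(g(-1)) = 12
g(f(-1)) = 4
Difference = 8

8


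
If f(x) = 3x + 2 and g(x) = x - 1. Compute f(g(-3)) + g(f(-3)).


f(g(-3)) = -10
g(f(-3)) = -8
Sum = -18

-18


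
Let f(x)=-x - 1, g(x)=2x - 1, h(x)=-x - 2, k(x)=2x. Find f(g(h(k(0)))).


4


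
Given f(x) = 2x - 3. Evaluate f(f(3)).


f(3) = 3
f(3) = 3

3


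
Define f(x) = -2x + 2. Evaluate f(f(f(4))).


f(4) = -6
f(-6) = 14
f(14) = -26

-26


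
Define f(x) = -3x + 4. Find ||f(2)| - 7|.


f(2) = -2
|-2| = 2
|2 - 7| = 5

5


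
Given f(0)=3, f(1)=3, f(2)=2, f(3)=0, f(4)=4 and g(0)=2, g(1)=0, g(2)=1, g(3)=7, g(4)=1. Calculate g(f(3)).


f(3) = 0
g(0) = 2

2


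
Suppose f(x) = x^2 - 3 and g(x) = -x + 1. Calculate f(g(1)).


g(1) = 0
f(0) = 1*(0)^2 - 3 = -3

-3


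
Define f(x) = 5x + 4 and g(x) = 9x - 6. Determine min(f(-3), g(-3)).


f(-3) = -11
g(-3) = -33
min = -33

-33


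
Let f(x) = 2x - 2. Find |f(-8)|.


f(-8) = -18
|-18| = 18

18


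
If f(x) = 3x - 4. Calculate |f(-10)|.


f(-10) = -34
|-34| = 34

34


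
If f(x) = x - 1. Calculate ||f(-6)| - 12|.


f(-6) = -7
|-7| = 7
|7 - 12| = 5

5


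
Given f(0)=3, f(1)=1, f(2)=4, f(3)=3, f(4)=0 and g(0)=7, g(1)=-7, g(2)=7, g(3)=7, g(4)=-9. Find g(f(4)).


f(4) = 0
g(0) = 7

7


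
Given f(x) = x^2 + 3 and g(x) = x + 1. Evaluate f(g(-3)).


g(-3) = -2
f(-2) = 1*(-2)^2 + 3 = 7

7


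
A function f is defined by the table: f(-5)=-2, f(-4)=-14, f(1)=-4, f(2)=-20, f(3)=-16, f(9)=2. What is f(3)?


Reading from the table at x = 3

-16


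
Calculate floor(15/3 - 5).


15/3 = 5
5 - 5 = 0
floor(0) = 0

0


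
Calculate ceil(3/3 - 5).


3/3 = 1
1 - 5 = -4
ceil(-4) = -4

-4


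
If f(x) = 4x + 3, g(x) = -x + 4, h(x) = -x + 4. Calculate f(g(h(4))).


h(4) = 0
g(0) = 4
f(4) = 19

19


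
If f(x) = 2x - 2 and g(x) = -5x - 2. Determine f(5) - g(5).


f(5) = 8
g(5) = -27
Difference = 35

35


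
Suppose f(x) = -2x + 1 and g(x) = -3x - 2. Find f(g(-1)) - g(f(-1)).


10


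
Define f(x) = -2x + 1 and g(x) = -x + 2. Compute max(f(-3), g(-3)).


f(-3) = 7
g(-3) = 5
max = 7

7


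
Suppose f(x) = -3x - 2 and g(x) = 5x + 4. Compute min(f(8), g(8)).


f(8) = -26
g(8) = 44
min = -26

-26


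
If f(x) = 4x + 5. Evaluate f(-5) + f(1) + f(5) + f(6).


f(-5) = -15
f(1) = 9
f(5) = 25
f(6) = 29
Sum = 48

48


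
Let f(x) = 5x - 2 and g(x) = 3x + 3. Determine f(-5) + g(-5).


-39


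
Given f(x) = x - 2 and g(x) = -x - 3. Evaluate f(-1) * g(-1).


f(-1) = -3
g(-1) = -2
Product = 6

6


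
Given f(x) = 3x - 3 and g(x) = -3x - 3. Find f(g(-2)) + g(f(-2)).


f(g(-2)) = 6
g(f(-2)) = 24
Sum = 30

30


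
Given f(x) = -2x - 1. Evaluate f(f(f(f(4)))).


f(4) = -9
f(-9) = 17
f(17) = -35
f(-35) = 69

69


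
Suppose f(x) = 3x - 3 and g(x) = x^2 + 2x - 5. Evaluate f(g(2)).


g(2) = 3
f(3) = 6

6


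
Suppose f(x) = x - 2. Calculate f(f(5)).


f(5) = 3
f(3) = 1

1


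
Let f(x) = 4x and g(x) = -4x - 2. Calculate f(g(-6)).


g(-6) = 22
f(22) = 88

88


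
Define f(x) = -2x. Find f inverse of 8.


Solve -2x = 8
x = (8) / (-2) = -4

-4


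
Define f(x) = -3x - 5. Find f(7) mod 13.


f(7) = -26
-26 mod 13 = 0

0


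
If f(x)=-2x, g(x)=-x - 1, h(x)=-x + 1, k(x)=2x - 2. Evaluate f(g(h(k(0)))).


k(0) = -2
h(-2) = 3
g(3) = -4
f(-4) = 8

8


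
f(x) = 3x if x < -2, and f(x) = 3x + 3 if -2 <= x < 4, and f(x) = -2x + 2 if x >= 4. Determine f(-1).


-1 satisfies -2 <= x < 4
f(-1) = 0

0


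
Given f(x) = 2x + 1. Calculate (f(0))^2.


f(0) = 1
(1)^2 = 1

1


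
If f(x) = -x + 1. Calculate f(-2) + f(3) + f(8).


f(-2) = 3
f(3) = -2
f(8) = -7
Sum = -6

-6


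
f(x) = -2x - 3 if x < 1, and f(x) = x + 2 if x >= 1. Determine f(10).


10 satisfies x >= 1
f(10) = 12

12


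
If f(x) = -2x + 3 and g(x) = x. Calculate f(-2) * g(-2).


-14


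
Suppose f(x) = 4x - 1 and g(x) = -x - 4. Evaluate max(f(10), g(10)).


f(10) = 39
g(10) = -14
max = 39

39


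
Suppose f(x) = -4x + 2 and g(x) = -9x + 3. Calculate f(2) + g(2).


f(2) = -6
g(2) = -15
Sum = -21

-21


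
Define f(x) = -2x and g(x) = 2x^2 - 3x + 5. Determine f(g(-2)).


g(-2) = 19
f(19) = -38

-38


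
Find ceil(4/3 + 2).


4/3 = 1.3333
1.3333 + 2 = 3.3333
ceil(3.3333) = 4

4


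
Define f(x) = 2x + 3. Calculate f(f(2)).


f(2) = 7
f(7) = 17

17


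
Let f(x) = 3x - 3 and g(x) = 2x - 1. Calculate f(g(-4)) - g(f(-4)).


f(g(-4)) = -30
g(f(-4)) = -31
Difference = 1

1


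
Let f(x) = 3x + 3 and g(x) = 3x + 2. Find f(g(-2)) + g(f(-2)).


f(g(-2)) = -9
g(f(-2)) = -7
Sum = -16

-16


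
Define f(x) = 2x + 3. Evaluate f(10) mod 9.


5


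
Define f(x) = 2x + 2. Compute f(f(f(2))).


f(2) = 6
f(6) = 14
f(14) = 30

30


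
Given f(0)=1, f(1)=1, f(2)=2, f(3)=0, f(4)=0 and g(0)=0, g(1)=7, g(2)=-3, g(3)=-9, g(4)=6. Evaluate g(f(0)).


f(0) = 1
g(1) = 7

7


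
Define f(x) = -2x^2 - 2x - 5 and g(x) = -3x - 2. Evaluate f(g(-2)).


g(-2) = 4
f(4) = (-2)*(4)^2 - 2*(4) - 5 = -45

-45


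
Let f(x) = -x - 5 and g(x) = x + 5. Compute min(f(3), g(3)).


f(3) = -8
g(3) = 8
min = -8

-8


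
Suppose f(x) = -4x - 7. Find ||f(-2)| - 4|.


3


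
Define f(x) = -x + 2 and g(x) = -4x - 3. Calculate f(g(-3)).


g(-3) = 9
f(9) = -7

-7


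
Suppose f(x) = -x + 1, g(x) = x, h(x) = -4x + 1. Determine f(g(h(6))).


h(6) = -23
g(-23) = -23
f(-23) = 24

24


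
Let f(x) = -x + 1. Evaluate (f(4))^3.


f(4) = -3
(-3)^3 = -27

-27


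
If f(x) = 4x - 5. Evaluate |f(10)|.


f(10) = 35
|35| = 35

35


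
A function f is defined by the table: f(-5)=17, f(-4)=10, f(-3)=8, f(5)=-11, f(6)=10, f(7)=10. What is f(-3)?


Reading from the table at x = -3

8


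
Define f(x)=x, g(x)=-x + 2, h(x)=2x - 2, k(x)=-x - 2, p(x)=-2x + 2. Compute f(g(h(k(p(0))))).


p(0) = 2
k(2) = -4
h(-4) = -10
g(-10) = 12
f(12) = 12

12


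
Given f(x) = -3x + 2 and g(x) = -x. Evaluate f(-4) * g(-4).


f(-4) = 14
g(-4) = 4
Product = 56

56


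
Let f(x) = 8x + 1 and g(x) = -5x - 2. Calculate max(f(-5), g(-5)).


f(-5) = -39
g(-5) = 23
max = 23

23


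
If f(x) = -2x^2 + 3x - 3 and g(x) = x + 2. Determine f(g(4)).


g(4) = 6
f(6) = (-2)*(6)^2 + 3*(6) - 3 = -57

-57


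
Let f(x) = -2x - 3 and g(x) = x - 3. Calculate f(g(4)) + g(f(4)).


f(g(4)) = -5
g(f(4)) = -14
Sum = -19

-19


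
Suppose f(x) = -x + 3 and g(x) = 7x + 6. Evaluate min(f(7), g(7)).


f(7) = -4
g(7) = 55
min = -4

-4


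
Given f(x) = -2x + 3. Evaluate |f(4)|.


f(4) = -5
|-5| = 5

5


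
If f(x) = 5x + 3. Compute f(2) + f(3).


f(2) = 13
f(3) = 18
Sum = 31

31


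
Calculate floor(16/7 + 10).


16/7 = 2.2857
2.2857 + 10 = 12.2857
floor(12.2857) = 12

12


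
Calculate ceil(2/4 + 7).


2/4 = 0.5
0.5 + 7 = 7.5
ceil(7.5) = 8

8


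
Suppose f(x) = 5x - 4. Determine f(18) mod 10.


f(18) = 86
86 mod 10 = 6

6


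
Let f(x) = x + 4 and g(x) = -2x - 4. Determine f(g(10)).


-20


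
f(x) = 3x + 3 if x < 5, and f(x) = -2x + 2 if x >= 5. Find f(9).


9 satisfies x >= 5
f(9) = -16

-16


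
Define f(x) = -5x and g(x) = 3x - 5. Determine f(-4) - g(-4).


f(-4) = 20
g(-4) = -17
Difference = 37

37


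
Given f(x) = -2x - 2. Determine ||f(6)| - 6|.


8


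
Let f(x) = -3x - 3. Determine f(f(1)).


f(1) = -6
f(-6) = 15

15


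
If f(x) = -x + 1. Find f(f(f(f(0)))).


0


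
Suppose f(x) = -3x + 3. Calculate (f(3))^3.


f(3) = -6
(-6)^3 = -216

-216


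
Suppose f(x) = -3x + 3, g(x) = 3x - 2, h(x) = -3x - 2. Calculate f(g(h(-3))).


h(-3) = 7
g(7) = 19
f(19) = -54

-54


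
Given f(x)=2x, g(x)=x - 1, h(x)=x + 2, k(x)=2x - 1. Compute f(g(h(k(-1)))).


k(-1) = -3
h(-3) = -1
g(-1) = -2
f(-2) = -4

-4
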